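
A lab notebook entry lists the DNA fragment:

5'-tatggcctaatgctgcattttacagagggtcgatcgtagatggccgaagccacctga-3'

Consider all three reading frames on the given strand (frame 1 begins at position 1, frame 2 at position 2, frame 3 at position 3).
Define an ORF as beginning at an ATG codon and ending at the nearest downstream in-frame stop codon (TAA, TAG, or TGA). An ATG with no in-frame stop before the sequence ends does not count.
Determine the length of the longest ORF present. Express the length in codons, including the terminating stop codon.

Frame 1: TAT GGC CTA ATG CTG CAT TTT ACA GAG GGT CGA TCG TAG ATG GCC GAA GCC ACC TGA — ATG at 10, stop TAG at 37 → 30 nt; ATG at 40, stop TGA at 55 → 18 nt.
Frame 2: ATG GCC TAA TGC TGC ATT TTA CAG AGG GTC GAT CGT AGA TGG CCG AAG CCA CCT — ATG at 2, stop TAA at 8 → 9 nt.
Frame 3: TGG CCT AAT GCT GCA TTT TAC AGA GGG TCG ATC GTA GAT GGC CGA AGC CAC CTG — no ATG→stop ORF.
Longest: frame 1, positions 10–39, 30 nt = 10 codons = 9 aa. → 10 codons.

10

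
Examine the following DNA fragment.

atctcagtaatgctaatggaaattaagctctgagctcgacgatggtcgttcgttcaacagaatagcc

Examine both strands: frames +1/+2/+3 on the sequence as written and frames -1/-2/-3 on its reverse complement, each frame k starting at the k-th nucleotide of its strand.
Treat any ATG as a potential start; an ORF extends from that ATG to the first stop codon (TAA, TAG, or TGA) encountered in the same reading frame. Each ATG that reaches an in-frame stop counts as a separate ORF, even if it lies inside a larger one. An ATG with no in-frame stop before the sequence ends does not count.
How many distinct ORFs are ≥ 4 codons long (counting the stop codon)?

Reverse complement (5'→3'): GGCTATTCTGTTGAACGAACGACCATCGTCGAGCTCAGAGCTTAATTTCCATTAGCATTACTGAGAT
Frame +1: ATC TCA GTA ATG CTA ATG GAA ATT AAG CTC TGA GCT CGA CGA TGG TCG TTC GTT CAA CAG AAT AGC — ATG at 10, stop TGA at 31 → 24 nt; ATG at 16, stop TGA at 31 → 18 nt.
Frame +2: TCT CAG TAA TGC TAA TGG AAA TTA AGC TCT GAG CTC GAC GAT GGT CGT TCG TTC AAC AGA ATA GCC — no ATG→stop ORF.
Frame +3: CTC AGT AAT GCT AAT GGA AAT TAA GCT CTG AGC TCG ACG ATG GTC GTT CGT TCA ACA GAA TAG — ATG at 42, stop TAG at 63 → 24 nt.
Frame -1: GGC TAT TCT GTT GAA CGA ACG ACC ATC GTC GAG CTC AGA GCT TAA TTT CCA TTA GCA TTA CTG AGA — no ATG→stop ORF.
Frame -2: GCT ATT CTG TTG AAC GAA CGA CCA TCG TCG AGC TCA GAG CTT AAT TTC CAT TAG CAT TAC TGA GAT — no ATG→stop ORF.
Frame -3: CTA TTC TGT TGA ACG AAC GAC CAT CGT CGA GCT CAG AGC TTA ATT TCC ATT AGC ATT ACT GAG — no ATG→stop ORF.
ORFs ≥ 4 codons: frame +1 10–33 (8 codons), frame +1 16–33 (6 codons), frame +3 42–65 (8 codons). Count = 3.

3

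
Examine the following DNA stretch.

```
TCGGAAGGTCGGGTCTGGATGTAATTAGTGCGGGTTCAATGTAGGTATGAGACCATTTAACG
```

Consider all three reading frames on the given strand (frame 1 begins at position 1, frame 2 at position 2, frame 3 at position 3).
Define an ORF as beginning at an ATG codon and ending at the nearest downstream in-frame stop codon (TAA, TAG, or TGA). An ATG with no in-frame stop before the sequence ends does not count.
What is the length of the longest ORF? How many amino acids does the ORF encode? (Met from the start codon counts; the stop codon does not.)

Frame 1: TCG GAA GGT CGG GTC TGG ATG TAA TTA GTG CGG GTT CAA TGT AGG TAT GAG ACC ATT TAA — ATG at 19, stop TAA at 22 → 6 nt.
Frame 2: CGG AAG GTC GGG TCT GGA TGT AAT TAG TGC GGG TTC AAT GTA GGT ATG AGA CCA TTT AAC — no ATG→stop ORF.
Frame 3: GGA AGG TCG GGT CTG GAT GTA ATT AGT GCG GGT TCA ATG TAG GTA TGA GAC CAT TTA ACG — ATG at 39, stop TAG at 42 → 6 nt.
Longest: frame 1, positions 19–24, 6 nt = 2 codons = 1 aa. → 1 amino acids.

1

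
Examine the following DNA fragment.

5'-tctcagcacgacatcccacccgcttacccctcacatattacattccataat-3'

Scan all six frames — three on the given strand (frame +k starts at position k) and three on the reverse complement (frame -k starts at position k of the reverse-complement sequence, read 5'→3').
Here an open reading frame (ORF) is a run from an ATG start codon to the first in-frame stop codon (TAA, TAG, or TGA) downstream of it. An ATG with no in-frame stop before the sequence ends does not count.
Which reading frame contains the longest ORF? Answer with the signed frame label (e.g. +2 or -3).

Reverse complement (5'→3'): ATTATGGAATGTAATATGTGAGGGGTAAGCGGGTGGGATGTCGTGCTGAGA
Frame +1: TCT CAG CAC GAC ATC CCA CCC GCT TAC CCC TCA CAT ATT ACA TTC CAT AAT — no ATG→stop ORF.
Frame +2: CTC AGC ACG ACA TCC CAC CCG CTT ACC CCT CAC ATA TTA CAT TCC ATA — no ATG→stop ORF.
Frame +3: TCA GCA CGA CAT CCC ACC CGC TTA CCC CTC ACA TAT TAC ATT CCA TAA — no ATG→stop ORF.
Frame -1: ATT ATG GAA TGT AAT ATG TGA GGG GTA AGC GGG TGG GAT GTC GTG CTG AGA — ATG at 4, stop TGA at 19 → 18 nt; ATG at 16, stop TGA at 19 → 6 nt.
Frame -2: TTA TGG AAT GTA ATA TGT GAG GGG TAA GCG GGT GGG ATG TCG TGC TGA — ATG at 38, stop TGA at 47 → 12 nt.
Frame -3: TAT GGA ATG TAA TAT GTG AGG GGT AAG CGG GTG GGA TGT CGT GCT GAG — ATG at 9, stop TAA at 12 → 6 nt.
Longest ORF is 18 nt in frame -1 (positions 4–21).

-1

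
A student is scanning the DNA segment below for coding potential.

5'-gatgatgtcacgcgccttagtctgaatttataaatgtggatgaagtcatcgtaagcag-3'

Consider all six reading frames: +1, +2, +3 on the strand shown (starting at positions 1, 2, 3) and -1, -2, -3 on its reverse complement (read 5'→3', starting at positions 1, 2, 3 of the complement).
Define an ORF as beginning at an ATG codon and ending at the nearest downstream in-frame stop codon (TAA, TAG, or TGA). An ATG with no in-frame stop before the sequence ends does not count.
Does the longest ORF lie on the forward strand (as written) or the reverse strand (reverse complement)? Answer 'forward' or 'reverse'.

reverse

Reverse complement (5'→3'): CTGCTTACGATGACTTCATCCACATTTATAAATTCAGACTAAGGCGCGTGACATCATC
Frame +1: GAT GAT GTC ACG CGC CTT AGT CTG AAT TTA TAA ATG TGG ATG AAG TCA TCG TAA GCA — ATG at 34, stop TAA at 52 → 21 nt; ATG at 40, stop TAA at 52 → 15 nt.
Frame +2: ATG ATG TCA CGC GCC TTA GTC TGA ATT TAT AAA TGT GGA TGA AGT CAT CGT AAG CAG — ATG at 2, stop TGA at 23 → 24 nt; ATG at 5, stop TGA at 23 → 21 nt.
Frame +3: TGA TGT CAC GCG CCT TAG TCT GAA TTT ATA AAT GTG GAT GAA GTC ATC GTA AGC — no ATG→stop ORF.
Frame -1: CTG CTT ACG ATG ACT TCA TCC ACA TTT ATA AAT TCA GAC TAA GGC GCG TGA CAT CAT — ATG at 10, stop TAA at 40 → 33 nt.
Frame -2: TGC TTA CGA TGA CTT CAT CCA CAT TTA TAA ATT CAG ACT AAG GCG CGT GAC ATC ATC — no ATG→stop ORF.
Frame -3: GCT TAC GAT GAC TTC ATC CAC ATT TAT AAA TTC AGA CTA AGG CGC GTG ACA TCA — no ATG→stop ORF.
Forward-strand max 24 nt; reverse-strand max 33 nt. The reverse strand has the longer ORF.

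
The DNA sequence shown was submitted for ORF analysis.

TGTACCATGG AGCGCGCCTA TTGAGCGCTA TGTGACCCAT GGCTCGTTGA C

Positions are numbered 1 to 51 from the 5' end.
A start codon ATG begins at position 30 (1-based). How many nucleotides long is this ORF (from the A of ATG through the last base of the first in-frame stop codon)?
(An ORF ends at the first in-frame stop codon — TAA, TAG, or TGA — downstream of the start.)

6

Codons from position 30: ATG (30–32), TGA (33–35).
TGA is the first in-frame stop; ORF spans 30–35, 6 nucleotides.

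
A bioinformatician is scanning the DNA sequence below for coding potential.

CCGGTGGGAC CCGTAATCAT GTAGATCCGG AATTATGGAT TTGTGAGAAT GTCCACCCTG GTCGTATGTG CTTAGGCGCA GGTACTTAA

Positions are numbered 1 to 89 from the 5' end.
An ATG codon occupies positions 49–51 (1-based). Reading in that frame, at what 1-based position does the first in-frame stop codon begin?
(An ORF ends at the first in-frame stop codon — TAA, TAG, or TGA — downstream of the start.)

73

Codons from position 49: ATG (49–51), TCC (52–54), ACC (55–57), CTG (58–60), GTC (61–63), GTA (64–66), TGT (67–69), GCT (70–72), TAG (73–75).
TAG is a stop codon; it begins at position 73.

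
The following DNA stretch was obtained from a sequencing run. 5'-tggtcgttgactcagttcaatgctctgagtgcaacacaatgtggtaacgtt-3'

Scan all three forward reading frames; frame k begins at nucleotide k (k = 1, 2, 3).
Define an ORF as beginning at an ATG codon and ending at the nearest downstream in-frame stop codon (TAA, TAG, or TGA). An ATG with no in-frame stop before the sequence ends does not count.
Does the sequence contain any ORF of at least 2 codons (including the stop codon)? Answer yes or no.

yes

Frame 1: TGG TCG TTG ACT CAG TTC AAT GCT CTG AGT GCA ACA CAA TGT GGT AAC GTT — no ATG→stop ORF.
Frame 2: GGT CGT TGA CTC AGT TCA ATG CTC TGA GTG CAA CAC AAT GTG GTA ACG — ATG at 20, stop TGA at 26 → 9 nt.
Frame 3: GTC GTT GAC TCA GTT CAA TGC TCT GAG TGC AAC ACA ATG TGG TAA CGT — ATG at 39, stop TAA at 45 → 9 nt.
Frame 2 has an ORF of 3 codons (positions 20–28) ≥ 2, so yes.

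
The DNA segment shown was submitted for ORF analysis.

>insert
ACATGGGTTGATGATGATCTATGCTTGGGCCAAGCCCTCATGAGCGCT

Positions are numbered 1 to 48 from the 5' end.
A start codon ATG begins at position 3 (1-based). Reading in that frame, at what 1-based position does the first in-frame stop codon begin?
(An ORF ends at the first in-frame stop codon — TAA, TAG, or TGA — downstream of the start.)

Codons from position 3: ATG (3–5), GGT (6–8), TGA (9–11).
TGA is a stop codon; it begins at position 9.

9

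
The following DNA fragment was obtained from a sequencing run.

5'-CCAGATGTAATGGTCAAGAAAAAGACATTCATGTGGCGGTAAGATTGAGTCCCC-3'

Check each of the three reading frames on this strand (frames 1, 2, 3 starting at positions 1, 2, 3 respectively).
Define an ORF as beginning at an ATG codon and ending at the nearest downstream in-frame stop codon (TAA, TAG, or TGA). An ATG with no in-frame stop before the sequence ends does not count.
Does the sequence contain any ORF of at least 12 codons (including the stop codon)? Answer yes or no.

no

Frame 1: CCA GAT GTA ATG GTC AAG AAA AAG ACA TTC ATG TGG CGG TAA GAT TGA GTC CCC — ATG at 10, stop TAA at 40 → 33 nt; ATG at 31, stop TAA at 40 → 12 nt.
Frame 2: CAG ATG TAA TGG TCA AGA AAA AGA CAT TCA TGT GGC GGT AAG ATT GAG TCC — ATG at 5, stop TAA at 8 → 6 nt.
Frame 3: AGA TGT AAT GGT CAA GAA AAA GAC ATT CAT GTG GCG GTA AGA TTG AGT CCC — no ATG→stop ORF.
Largest ORF found is 11 codons < 12, so no.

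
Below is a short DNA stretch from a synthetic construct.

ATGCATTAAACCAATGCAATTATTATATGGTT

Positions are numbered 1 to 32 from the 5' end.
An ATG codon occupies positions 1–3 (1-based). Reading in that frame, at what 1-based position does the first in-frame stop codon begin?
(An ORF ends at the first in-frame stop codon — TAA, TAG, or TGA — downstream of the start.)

Codons from position 1: ATG (1–3), CAT (4–6), TAA (7–9).
TAA is a stop codon; it begins at position 7.

7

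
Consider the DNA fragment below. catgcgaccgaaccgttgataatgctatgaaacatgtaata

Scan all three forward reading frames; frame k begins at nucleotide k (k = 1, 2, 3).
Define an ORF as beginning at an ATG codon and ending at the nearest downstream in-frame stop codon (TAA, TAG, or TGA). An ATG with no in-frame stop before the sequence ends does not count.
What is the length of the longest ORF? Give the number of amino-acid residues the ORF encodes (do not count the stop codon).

5

Frame 1: CAT GCG ACC GAA CCG TTG ATA ATG CTA TGA AAC ATG TAA — ATG at 22, stop TGA at 28 → 9 nt; ATG at 34, stop TAA at 37 → 6 nt.
Frame 2: ATG CGA CCG AAC CGT TGA TAA TGC TAT GAA ACA TGT AAT — ATG at 2, stop TGA at 17 → 18 nt.
Frame 3: TGC GAC CGA ACC GTT GAT AAT GCT ATG AAA CAT GTA ATA — no ATG→stop ORF.
Longest: frame 2, positions 2–19, 18 nt = 6 codons = 5 aa. → 5 amino acids.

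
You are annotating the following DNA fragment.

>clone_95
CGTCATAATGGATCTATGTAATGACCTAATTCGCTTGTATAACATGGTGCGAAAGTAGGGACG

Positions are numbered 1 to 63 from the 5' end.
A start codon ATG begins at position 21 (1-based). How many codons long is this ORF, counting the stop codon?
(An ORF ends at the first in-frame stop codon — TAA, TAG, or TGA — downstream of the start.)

3

Codons from position 21: ATG (21–23), ACC (24–26), TAA (27–29).
TAA is the first in-frame stop; that's 3 codons including the stop.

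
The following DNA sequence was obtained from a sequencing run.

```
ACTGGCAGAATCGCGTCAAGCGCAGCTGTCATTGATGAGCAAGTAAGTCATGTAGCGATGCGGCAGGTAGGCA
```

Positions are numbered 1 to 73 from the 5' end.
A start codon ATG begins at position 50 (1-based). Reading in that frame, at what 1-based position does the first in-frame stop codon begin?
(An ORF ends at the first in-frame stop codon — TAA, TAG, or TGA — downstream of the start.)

53

Codons from position 50: ATG (50–52), TAG (53–55).
TAG is a stop codon; it begins at position 53.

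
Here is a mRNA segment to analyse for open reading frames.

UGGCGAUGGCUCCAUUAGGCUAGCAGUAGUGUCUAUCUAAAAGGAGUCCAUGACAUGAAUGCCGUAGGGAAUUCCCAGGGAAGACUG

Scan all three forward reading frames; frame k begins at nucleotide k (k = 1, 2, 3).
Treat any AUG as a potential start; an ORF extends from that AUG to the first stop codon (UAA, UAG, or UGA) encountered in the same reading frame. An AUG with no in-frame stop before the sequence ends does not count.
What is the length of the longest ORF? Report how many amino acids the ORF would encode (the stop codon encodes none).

5

Frame 1: UGG CGA UGG CUC CAU UAG GCU AGC AGU AGU GUC UAU CUA AAA GGA GUC CAU GAC AUG AAU GCC GUA GGG AAU UCC CAG GGA AGA CUG — no AUG→stop ORF.
Frame 2: GGC GAU GGC UCC AUU AGG CUA GCA GUA GUG UCU AUC UAA AAG GAG UCC AUG ACA UGA AUG CCG UAG GGA AUU CCC AGG GAA GAC — AUG at 50, stop UGA at 56 → 9 nt; AUG at 59, stop UAG at 65 → 9 nt.
Frame 3: GCG AUG GCU CCA UUA GGC UAG CAG UAG UGU CUA UCU AAA AGG AGU CCA UGA CAU GAA UGC CGU AGG GAA UUC CCA GGG AAG ACU — AUG at 6, stop UAG at 21 → 18 nt.
Longest: frame 3, positions 6–23, 18 nt = 6 codons = 5 aa. → 5 amino acids.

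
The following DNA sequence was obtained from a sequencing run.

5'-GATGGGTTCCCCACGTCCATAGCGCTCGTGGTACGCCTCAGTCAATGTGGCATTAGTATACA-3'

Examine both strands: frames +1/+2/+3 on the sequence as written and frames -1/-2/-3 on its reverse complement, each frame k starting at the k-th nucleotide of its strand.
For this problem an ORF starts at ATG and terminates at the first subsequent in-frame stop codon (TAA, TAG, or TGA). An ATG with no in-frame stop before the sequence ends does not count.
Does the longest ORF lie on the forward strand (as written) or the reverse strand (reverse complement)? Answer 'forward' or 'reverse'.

forward

Reverse complement (5'→3'): TGTATACTAATGCCACATTGACTGAGGCGTACCACGAGCGCTATGGACGTGGGGAACCCATC
Frame +1: GAT GGG TTC CCC ACG TCC ATA GCG CTC GTG GTA CGC CTC AGT CAA TGT GGC ATT AGT ATA — no ATG→stop ORF.
Frame +2: ATG GGT TCC CCA CGT CCA TAG CGC TCG TGG TAC GCC TCA GTC AAT GTG GCA TTA GTA TAC — ATG at 2, stop TAG at 20 → 21 nt.
Frame +3: TGG GTT CCC CAC GTC CAT AGC GCT CGT GGT ACG CCT CAG TCA ATG TGG CAT TAG TAT ACA — ATG at 45, stop TAG at 54 → 12 nt.
Frame -1: TGT ATA CTA ATG CCA CAT TGA CTG AGG CGT ACC ACG AGC GCT ATG GAC GTG GGG AAC CCA — ATG at 10, stop TGA at 19 → 12 nt.
Frame -2: GTA TAC TAA TGC CAC ATT GAC TGA GGC GTA CCA CGA GCG CTA TGG ACG TGG GGA ACC CAT — no ATG→stop ORF.
Frame -3: TAT ACT AAT GCC ACA TTG ACT GAG GCG TAC CAC GAG CGC TAT GGA CGT GGG GAA CCC ATC — no ATG→stop ORF.
Forward-strand max 21 nt; reverse-strand max 12 nt. The forward strand has the longer ORF.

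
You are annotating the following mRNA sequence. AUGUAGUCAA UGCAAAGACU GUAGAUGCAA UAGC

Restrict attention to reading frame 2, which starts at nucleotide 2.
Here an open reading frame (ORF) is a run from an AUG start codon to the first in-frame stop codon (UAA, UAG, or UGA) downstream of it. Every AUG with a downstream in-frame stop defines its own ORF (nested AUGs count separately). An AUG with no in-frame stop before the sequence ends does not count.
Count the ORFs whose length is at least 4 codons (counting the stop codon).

Frame 2: UGU AGU CAA UGC AAA GAC UGU AGA UGC AAU AGC — no AUG→stop ORF.
No ORF reaches 4 codons. Count = 0.

0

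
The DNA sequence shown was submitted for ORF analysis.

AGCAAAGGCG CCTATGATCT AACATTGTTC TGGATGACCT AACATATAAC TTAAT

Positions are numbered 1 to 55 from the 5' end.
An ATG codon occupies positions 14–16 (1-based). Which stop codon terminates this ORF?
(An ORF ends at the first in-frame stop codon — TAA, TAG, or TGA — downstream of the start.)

TAA

Codons from position 14: ATG (14–16), ATC (17–19), TAA (20–22).
The first in-frame stop codon is TAA.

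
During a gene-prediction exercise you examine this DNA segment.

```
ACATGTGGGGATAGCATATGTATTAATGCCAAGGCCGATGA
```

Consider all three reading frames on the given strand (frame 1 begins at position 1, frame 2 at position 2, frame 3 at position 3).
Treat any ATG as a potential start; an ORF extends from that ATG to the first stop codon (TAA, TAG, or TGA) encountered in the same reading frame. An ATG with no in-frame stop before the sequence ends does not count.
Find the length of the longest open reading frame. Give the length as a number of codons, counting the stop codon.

4

Frame 1: ACA TGT GGG GAT AGC ATA TGT ATT AAT GCC AAG GCC GAT — no ATG→stop ORF.
Frame 2: CAT GTG GGG ATA GCA TAT GTA TTA ATG CCA AGG CCG ATG — no ATG→stop ORF.
Frame 3: ATG TGG GGA TAG CAT ATG TAT TAA TGC CAA GGC CGA TGA — ATG at 3, stop TAG at 12 → 12 nt; ATG at 18, stop TAA at 24 → 9 nt.
Longest: frame 3, positions 3–14, 12 nt = 4 codons = 3 aa. → 4 codons.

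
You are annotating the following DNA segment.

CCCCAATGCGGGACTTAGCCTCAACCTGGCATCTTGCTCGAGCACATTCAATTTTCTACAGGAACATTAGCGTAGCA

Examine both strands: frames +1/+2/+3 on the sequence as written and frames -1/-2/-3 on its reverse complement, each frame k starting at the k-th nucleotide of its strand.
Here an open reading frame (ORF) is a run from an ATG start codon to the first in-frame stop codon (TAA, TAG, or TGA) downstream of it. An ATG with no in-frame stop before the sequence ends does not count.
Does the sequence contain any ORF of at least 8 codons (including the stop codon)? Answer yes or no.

Reverse complement (5'→3'): TGCTACGCTAATGTTCCTGTAGAAAATTGAATGTGCTCGAGCAAGATGCCAGGTTGAGGCTAAGTCCCGCATTGGGG
Frame +1: CCC CAA TGC GGG ACT TAG CCT CAA CCT GGC ATC TTG CTC GAG CAC ATT CAA TTT TCT ACA GGA ACA TTA GCG TAG — no ATG→stop ORF.
Frame +2: CCC AAT GCG GGA CTT AGC CTC AAC CTG GCA TCT TGC TCG AGC ACA TTC AAT TTT CTA CAG GAA CAT TAG CGT AGC — no ATG→stop ORF.
Frame +3: CCA ATG CGG GAC TTA GCC TCA ACC TGG CAT CTT GCT CGA GCA CAT TCA ATT TTC TAC AGG AAC ATT AGC GTA GCA — no ATG→stop ORF.
Frame -1: TGC TAC GCT AAT GTT CCT GTA GAA AAT TGA ATG TGC TCG AGC AAG ATG CCA GGT TGA GGC TAA GTC CCG CAT TGG — ATG at 31, stop TGA at 55 → 27 nt; ATG at 46, stop TGA at 55 → 12 nt.
Frame -2: GCT ACG CTA ATG TTC CTG TAG AAA ATT GAA TGT GCT CGA GCA AGA TGC CAG GTT GAG GCT AAG TCC CGC ATT GGG — ATG at 11, stop TAG at 20 → 12 nt.
Frame -3: CTA CGC TAA TGT TCC TGT AGA AAA TTG AAT GTG CTC GAG CAA GAT GCC AGG TTG AGG CTA AGT CCC GCA TTG GGG — no ATG→stop ORF.
Frame -1 has an ORF of 9 codons (positions 31–57) ≥ 8, so yes.

yes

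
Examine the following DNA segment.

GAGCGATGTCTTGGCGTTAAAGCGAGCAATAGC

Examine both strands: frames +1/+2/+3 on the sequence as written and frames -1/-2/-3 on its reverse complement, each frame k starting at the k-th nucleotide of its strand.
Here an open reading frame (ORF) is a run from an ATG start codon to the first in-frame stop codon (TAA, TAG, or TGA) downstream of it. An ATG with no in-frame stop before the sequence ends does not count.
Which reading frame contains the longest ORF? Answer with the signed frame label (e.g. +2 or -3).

Reverse complement (5'→3'): GCTATTGCTCGCTTTAACGCCAAGACATCGCTC
Frame +1: GAG CGA TGT CTT GGC GTT AAA GCG AGC AAT AGC — no ATG→stop ORF.
Frame +2: AGC GAT GTC TTG GCG TTA AAG CGA GCA ATA — no ATG→stop ORF.
Frame +3: GCG ATG TCT TGG CGT TAA AGC GAG CAA TAG — ATG at 6, stop TAA at 18 → 15 nt.
Frame -1: GCT ATT GCT CGC TTT AAC GCC AAG ACA TCG CTC — no ATG→stop ORF.
Frame -2: CTA TTG CTC GCT TTA ACG CCA AGA CAT CGC — no ATG→stop ORF.
Frame -3: TAT TGC TCG CTT TAA CGC CAA GAC ATC GCT — no ATG→stop ORF.
Longest ORF is 15 nt in frame +3 (positions 6–20).

+3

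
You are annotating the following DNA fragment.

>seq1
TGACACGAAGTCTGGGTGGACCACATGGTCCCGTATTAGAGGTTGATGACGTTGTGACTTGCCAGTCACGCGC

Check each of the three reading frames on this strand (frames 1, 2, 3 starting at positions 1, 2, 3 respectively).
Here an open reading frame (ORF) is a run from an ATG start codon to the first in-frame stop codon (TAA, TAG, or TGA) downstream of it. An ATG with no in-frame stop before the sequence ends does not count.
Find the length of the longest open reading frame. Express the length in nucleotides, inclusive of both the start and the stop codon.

15

Frame 1: TGA CAC GAA GTC TGG GTG GAC CAC ATG GTC CCG TAT TAG AGG TTG ATG ACG TTG TGA CTT GCC AGT CAC GCG — ATG at 25, stop TAG at 37 → 15 nt; ATG at 46, stop TGA at 55 → 12 nt.
Frame 2: GAC ACG AAG TCT GGG TGG ACC ACA TGG TCC CGT ATT AGA GGT TGA TGA CGT TGT GAC TTG CCA GTC ACG CGC — no ATG→stop ORF.
Frame 3: ACA CGA AGT CTG GGT GGA CCA CAT GGT CCC GTA TTA GAG GTT GAT GAC GTT GTG ACT TGC CAG TCA CGC — no ATG→stop ORF.
Longest: frame 1, positions 25–39, 15 nt = 5 codons = 4 aa. → 15 nucleotides.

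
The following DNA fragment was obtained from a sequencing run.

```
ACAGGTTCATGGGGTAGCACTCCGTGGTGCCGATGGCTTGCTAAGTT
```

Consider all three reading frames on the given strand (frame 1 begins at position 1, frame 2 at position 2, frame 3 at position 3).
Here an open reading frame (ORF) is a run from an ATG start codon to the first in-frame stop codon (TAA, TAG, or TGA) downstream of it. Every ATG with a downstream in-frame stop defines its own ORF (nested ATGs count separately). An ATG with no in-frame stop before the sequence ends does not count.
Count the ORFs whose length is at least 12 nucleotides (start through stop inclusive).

Frame 1: ACA GGT TCA TGG GGT AGC ACT CCG TGG TGC CGA TGG CTT GCT AAG — no ATG→stop ORF.
Frame 2: CAG GTT CAT GGG GTA GCA CTC CGT GGT GCC GAT GGC TTG CTA AGT — no ATG→stop ORF.
Frame 3: AGG TTC ATG GGG TAG CAC TCC GTG GTG CCG ATG GCT TGC TAA GTT — ATG at 9, stop TAG at 15 → 9 nt; ATG at 33, stop TAA at 42 → 12 nt.
ORFs ≥ 12 nucleotides: frame 3 33–44 (12 nucleotides). Count = 1.

1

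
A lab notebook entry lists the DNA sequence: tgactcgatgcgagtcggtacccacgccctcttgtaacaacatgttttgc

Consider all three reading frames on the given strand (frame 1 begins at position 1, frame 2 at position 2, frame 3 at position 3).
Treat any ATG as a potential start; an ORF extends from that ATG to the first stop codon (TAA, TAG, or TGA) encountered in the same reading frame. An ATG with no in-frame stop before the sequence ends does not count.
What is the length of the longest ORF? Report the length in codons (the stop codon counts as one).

Frame 1: TGA CTC GAT GCG AGT CGG TAC CCA CGC CCT CTT GTA ACA ACA TGT TTT — no ATG→stop ORF.
Frame 2: GAC TCG ATG CGA GTC GGT ACC CAC GCC CTC TTG TAA CAA CAT GTT TTG — ATG at 8, stop TAA at 35 → 30 nt.
Frame 3: ACT CGA TGC GAG TCG GTA CCC ACG CCC TCT TGT AAC AAC ATG TTT TGC — no ATG→stop ORF.
Longest: frame 2, positions 8–37, 30 nt = 10 codons = 9 aa. → 10 codons.

10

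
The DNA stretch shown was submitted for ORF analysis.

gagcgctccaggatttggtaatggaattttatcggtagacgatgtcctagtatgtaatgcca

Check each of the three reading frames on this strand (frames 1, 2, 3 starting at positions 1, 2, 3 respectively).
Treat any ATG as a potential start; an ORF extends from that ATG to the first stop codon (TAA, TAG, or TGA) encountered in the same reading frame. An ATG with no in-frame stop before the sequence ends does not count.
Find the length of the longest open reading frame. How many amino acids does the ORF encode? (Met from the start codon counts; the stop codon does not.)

Frame 1: GAG CGC TCC AGG ATT TGG TAA TGG AAT TTT ATC GGT AGA CGA TGT CCT AGT ATG TAA TGC — ATG at 52, stop TAA at 55 → 6 nt.
Frame 2: AGC GCT CCA GGA TTT GGT AAT GGA ATT TTA TCG GTA GAC GAT GTC CTA GTA TGT AAT GCC — no ATG→stop ORF.
Frame 3: GCG CTC CAG GAT TTG GTA ATG GAA TTT TAT CGG TAG ACG ATG TCC TAG TAT GTA ATG CCA — ATG at 21, stop TAG at 36 → 18 nt; ATG at 42, stop TAG at 48 → 9 nt.
Longest: frame 3, positions 21–38, 18 nt = 6 codons = 5 aa. → 5 amino acids.

5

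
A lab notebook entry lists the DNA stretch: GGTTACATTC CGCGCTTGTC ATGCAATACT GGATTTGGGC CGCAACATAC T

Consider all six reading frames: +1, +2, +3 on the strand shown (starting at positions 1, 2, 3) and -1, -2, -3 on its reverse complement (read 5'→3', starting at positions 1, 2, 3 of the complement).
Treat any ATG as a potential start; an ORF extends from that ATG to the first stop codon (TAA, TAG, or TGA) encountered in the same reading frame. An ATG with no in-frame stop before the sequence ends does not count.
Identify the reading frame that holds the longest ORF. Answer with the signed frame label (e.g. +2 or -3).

Reverse complement (5'→3'): AGTATGTTGCGGCCCAAATCCAGTATTGCATGACAAGCGCGGAATGTAACC
Frame +1: GGT TAC ATT CCG CGC TTG TCA TGC AAT ACT GGA TTT GGG CCG CAA CAT ACT — no ATG→stop ORF.
Frame +2: GTT ACA TTC CGC GCT TGT CAT GCA ATA CTG GAT TTG GGC CGC AAC ATA — no ATG→stop ORF.
Frame +3: TTA CAT TCC GCG CTT GTC ATG CAA TAC TGG ATT TGG GCC GCA ACA TAC — no ATG→stop ORF.
Frame -1: AGT ATG TTG CGG CCC AAA TCC AGT ATT GCA TGA CAA GCG CGG AAT GTA ACC — ATG at 4, stop TGA at 31 → 30 nt.
Frame -2: GTA TGT TGC GGC CCA AAT CCA GTA TTG CAT GAC AAG CGC GGA ATG TAA — ATG at 44, stop TAA at 47 → 6 nt.
Frame -3: TAT GTT GCG GCC CAA ATC CAG TAT TGC ATG ACA AGC GCG GAA TGT AAC — no ATG→stop ORF.
Longest ORF is 30 nt in frame -1 (positions 4–33).

-1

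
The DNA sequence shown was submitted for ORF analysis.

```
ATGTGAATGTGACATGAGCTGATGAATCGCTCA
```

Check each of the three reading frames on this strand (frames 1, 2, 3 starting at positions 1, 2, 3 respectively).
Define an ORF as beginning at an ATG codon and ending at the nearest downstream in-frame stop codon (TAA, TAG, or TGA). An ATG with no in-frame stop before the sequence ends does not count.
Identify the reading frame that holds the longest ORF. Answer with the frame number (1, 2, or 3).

Frame 1: ATG TGA ATG TGA CAT GAG CTG ATG AAT CGC TCA — ATG at 1, stop TGA at 4 → 6 nt; ATG at 7, stop TGA at 10 → 6 nt.
Frame 2: TGT GAA TGT GAC ATG AGC TGA TGA ATC GCT — ATG at 14, stop TGA at 20 → 9 nt.
Frame 3: GTG AAT GTG ACA TGA GCT GAT GAA TCG CTC — no ATG→stop ORF.
Longest ORF is 9 nt in frame 2 (positions 14–22).

2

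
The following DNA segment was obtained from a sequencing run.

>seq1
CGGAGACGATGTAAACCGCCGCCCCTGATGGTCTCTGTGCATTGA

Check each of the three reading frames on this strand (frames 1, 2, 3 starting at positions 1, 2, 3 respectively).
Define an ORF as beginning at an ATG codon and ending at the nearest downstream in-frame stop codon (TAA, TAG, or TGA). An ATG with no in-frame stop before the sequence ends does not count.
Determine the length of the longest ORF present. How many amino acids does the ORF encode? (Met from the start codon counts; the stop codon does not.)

5

Frame 1: CGG AGA CGA TGT AAA CCG CCG CCC CTG ATG GTC TCT GTG CAT TGA — ATG at 28, stop TGA at 43 → 18 nt.
Frame 2: GGA GAC GAT GTA AAC CGC CGC CCC TGA TGG TCT CTG TGC ATT — no ATG→stop ORF.
Frame 3: GAG ACG ATG TAA ACC GCC GCC CCT GAT GGT CTC TGT GCA TTG — ATG at 9, stop TAA at 12 → 6 nt.
Longest: frame 1, positions 28–45, 18 nt = 6 codons = 5 aa. → 5 amino acids.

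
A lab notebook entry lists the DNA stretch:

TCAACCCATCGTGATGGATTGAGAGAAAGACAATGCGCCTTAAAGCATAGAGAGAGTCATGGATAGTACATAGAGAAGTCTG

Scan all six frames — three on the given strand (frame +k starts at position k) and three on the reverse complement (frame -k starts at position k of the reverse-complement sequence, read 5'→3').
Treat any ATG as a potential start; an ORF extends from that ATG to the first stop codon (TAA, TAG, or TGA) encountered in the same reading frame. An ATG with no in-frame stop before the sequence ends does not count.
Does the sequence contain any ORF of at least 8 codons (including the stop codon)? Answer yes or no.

no

Reverse complement (5'→3'): CAGACTTCTCTATGTACTATCCATGACTCTCTCTATGCTTTAAGGCGCATTGTCTTTCTCTCAATCCATCACGATGGGTTGA
Frame +1: TCA ACC CAT CGT GAT GGA TTG AGA GAA AGA CAA TGC GCC TTA AAG CAT AGA GAG AGT CAT GGA TAG TAC ATA GAG AAG TCT — no ATG→stop ORF.
Frame +2: CAA CCC ATC GTG ATG GAT TGA GAG AAA GAC AAT GCG CCT TAA AGC ATA GAG AGA GTC ATG GAT AGT ACA TAG AGA AGT CTG — ATG at 14, stop TGA at 20 → 9 nt; ATG at 59, stop TAG at 71 → 15 nt.
Frame +3: AAC CCA TCG TGA TGG ATT GAG AGA AAG ACA ATG CGC CTT AAA GCA TAG AGA GAG TCA TGG ATA GTA CAT AGA GAA GTC — ATG at 33, stop TAG at 48 → 18 nt.
Frame -1: CAG ACT TCT CTA TGT ACT ATC CAT GAC TCT CTC TAT GCT TTA AGG CGC ATT GTC TTT CTC TCA ATC CAT CAC GAT GGG TTG — no ATG→stop ORF.
Frame -2: AGA CTT CTC TAT GTA CTA TCC ATG ACT CTC TCT ATG CTT TAA GGC GCA TTG TCT TTC TCT CAA TCC ATC ACG ATG GGT TGA — ATG at 23, stop TAA at 41 → 21 nt; ATG at 35, stop TAA at 41 → 9 nt; ATG at 74, stop TGA at 80 → 9 nt.
Frame -3: GAC TTC TCT ATG TAC TAT CCA TGA CTC TCT CTA TGC TTT AAG GCG CAT TGT CTT TCT CTC AAT CCA TCA CGA TGG GTT — ATG at 12, stop TGA at 24 → 15 nt.
Largest ORF found is 7 codons < 8, so no.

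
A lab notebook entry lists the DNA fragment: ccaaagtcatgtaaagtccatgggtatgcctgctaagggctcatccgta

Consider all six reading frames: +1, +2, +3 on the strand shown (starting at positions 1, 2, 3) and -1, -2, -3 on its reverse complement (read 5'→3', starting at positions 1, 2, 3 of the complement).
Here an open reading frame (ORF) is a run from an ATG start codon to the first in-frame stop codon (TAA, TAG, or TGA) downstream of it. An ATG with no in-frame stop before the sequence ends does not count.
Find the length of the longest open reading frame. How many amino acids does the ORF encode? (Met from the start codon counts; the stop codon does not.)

Reverse complement (5'→3'): TACGGATGAGCCCTTAGCAGGCATACCCATGGACTTTACATGACTTTGG
Frame +1: CCA AAG TCA TGT AAA GTC CAT GGG TAT GCC TGC TAA GGG CTC ATC CGT — no ATG→stop ORF.
Frame +2: CAA AGT CAT GTA AAG TCC ATG GGT ATG CCT GCT AAG GGC TCA TCC GTA — no ATG→stop ORF.
Frame +3: AAA GTC ATG TAA AGT CCA TGG GTA TGC CTG CTA AGG GCT CAT CCG — ATG at 9, stop TAA at 12 → 6 nt.
Frame -1: TAC GGA TGA GCC CTT AGC AGG CAT ACC CAT GGA CTT TAC ATG ACT TTG — no ATG→stop ORF.
Frame -2: ACG GAT GAG CCC TTA GCA GGC ATA CCC ATG GAC TTT ACA TGA CTT TGG — ATG at 29, stop TGA at 41 → 15 nt.
Frame -3: CGG ATG AGC CCT TAG CAG GCA TAC CCA TGG ACT TTA CAT GAC TTT — ATG at 6, stop TAG at 15 → 12 nt.
Longest: frame -2, positions 29–43, 15 nt = 5 codons = 4 aa. → 4 amino acids.

4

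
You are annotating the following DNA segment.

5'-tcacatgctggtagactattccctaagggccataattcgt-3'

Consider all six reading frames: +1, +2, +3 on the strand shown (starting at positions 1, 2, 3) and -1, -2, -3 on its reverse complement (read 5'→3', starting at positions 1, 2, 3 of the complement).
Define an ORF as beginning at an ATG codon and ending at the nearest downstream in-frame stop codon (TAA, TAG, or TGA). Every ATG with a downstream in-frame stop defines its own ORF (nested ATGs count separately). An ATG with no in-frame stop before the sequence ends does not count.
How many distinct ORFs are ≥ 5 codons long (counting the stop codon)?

Reverse complement (5'→3'): ACGAATTATGGCCCTTAGGGAATAGTCTACCAGCATGTGA
Frame +1: TCA CAT GCT GGT AGA CTA TTC CCT AAG GGC CAT AAT TCG — no ATG→stop ORF.
Frame +2: CAC ATG CTG GTA GAC TAT TCC CTA AGG GCC ATA ATT CGT — no ATG→stop ORF.
Frame +3: ACA TGC TGG TAG ACT ATT CCC TAA GGG CCA TAA TTC — no ATG→stop ORF.
Frame -1: ACG AAT TAT GGC CCT TAG GGA ATA GTC TAC CAG CAT GTG — no ATG→stop ORF.
Frame -2: CGA ATT ATG GCC CTT AGG GAA TAG TCT ACC AGC ATG TGA — ATG at 8, stop TAG at 23 → 18 nt; ATG at 35, stop TGA at 38 → 6 nt.
Frame -3: GAA TTA TGG CCC TTA GGG AAT AGT CTA CCA GCA TGT — no ATG→stop ORF.
ORFs ≥ 5 codons: frame -2 8–25 (6 codons). Count = 1.

1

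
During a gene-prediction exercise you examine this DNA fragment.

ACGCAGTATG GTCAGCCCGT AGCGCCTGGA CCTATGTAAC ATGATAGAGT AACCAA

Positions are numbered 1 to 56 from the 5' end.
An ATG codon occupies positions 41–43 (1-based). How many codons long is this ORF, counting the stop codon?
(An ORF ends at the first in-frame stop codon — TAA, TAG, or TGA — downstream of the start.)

Codons from position 41: ATG (41–43), ATA (44–46), GAG (47–49), TAA (50–52).
TAA is the first in-frame stop; that's 4 codons including the stop.

4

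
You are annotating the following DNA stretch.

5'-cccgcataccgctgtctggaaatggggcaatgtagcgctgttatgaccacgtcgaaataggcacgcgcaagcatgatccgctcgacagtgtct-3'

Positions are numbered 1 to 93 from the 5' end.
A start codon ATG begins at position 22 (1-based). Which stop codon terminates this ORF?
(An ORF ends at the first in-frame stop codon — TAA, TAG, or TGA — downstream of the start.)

Codons from position 22: ATG (22–24), GGG (25–27), CAA (28–30), TGT (31–33), AGC (34–36), GCT (37–39), GTT (40–42), ATG (43–45), ACC (46–48), ACG (49–51), TCG (52–54), AAA (55–57), TAG (58–60).
The first in-frame stop codon is TAG.

TAG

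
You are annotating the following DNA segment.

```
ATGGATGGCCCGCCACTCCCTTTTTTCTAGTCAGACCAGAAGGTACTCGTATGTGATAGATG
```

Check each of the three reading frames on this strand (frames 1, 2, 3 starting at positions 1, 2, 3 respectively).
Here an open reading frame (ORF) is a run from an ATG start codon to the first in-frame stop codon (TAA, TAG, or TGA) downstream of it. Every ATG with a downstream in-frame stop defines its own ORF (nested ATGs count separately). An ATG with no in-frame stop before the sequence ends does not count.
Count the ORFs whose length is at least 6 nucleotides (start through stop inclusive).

Frame 1: ATG GAT GGC CCG CCA CTC CCT TTT TTC TAG TCA GAC CAG AAG GTA CTC GTA TGT GAT AGA — ATG at 1, stop TAG at 28 → 30 nt.
Frame 2: TGG ATG GCC CGC CAC TCC CTT TTT TCT AGT CAG ACC AGA AGG TAC TCG TAT GTG ATA GAT — no ATG→stop ORF.
Frame 3: GGA TGG CCC GCC ACT CCC TTT TTT CTA GTC AGA CCA GAA GGT ACT CGT ATG TGA TAG ATG — ATG at 51, stop TGA at 54 → 6 nt.
ORFs ≥ 6 nucleotides: frame 1 1–30 (30 nucleotides), frame 3 51–56 (6 nucleotides). Count = 2.

2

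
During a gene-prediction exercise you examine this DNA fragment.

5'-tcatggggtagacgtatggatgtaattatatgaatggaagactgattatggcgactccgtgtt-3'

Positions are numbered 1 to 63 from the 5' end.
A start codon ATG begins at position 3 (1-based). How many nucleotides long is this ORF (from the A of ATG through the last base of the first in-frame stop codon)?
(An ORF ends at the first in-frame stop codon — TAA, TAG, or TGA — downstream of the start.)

9

Codons from position 3: ATG (3–5), GGG (6–8), TAG (9–11).
TAG is the first in-frame stop; ORF spans 3–11, 9 nucleotides.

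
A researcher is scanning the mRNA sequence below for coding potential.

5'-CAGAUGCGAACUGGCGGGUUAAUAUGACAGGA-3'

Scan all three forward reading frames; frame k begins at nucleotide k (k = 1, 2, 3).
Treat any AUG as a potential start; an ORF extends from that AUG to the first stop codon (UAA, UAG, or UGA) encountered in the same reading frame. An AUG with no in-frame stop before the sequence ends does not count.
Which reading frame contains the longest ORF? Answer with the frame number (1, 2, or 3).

1

Frame 1: CAG AUG CGA ACU GGC GGG UUA AUA UGA CAG — AUG at 4, stop UGA at 25 → 24 nt.
Frame 2: AGA UGC GAA CUG GCG GGU UAA UAU GAC AGG — no AUG→stop ORF.
Frame 3: GAU GCG AAC UGG CGG GUU AAU AUG ACA GGA — no AUG→stop ORF.
Longest ORF is 24 nt in frame 1 (positions 4–27).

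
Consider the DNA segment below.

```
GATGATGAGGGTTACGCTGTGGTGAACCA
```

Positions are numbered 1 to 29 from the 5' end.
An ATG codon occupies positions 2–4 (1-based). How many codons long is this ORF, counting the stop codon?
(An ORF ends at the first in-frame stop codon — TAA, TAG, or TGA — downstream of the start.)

8

Codons from position 2: ATG (2–4), ATG (5–7), AGG (8–10), GTT (11–13), ACG (14–16), CTG (17–19), TGG (20–22), TGA (23–25).
TGA is the first in-frame stop; that's 8 codons including the stop.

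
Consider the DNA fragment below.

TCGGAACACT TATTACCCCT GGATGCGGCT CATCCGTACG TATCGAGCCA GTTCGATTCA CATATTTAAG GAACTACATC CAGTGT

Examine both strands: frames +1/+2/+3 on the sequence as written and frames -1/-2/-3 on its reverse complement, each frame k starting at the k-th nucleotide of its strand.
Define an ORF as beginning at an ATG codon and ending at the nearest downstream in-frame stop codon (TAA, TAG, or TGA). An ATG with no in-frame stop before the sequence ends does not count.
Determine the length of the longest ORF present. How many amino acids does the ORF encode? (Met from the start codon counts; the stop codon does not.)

Reverse complement (5'→3'): ACACTGGATGTAGTTCCTTAAATATGTGAATCGAACTGGCTCGATACGTACGGATGAGCCGCATCCAGGGGTAATAAGTGTTCCGA
Frame +1: TCG GAA CAC TTA TTA CCC CTG GAT GCG GCT CAT CCG TAC GTA TCG AGC CAG TTC GAT TCA CAT ATT TAA GGA ACT ACA TCC AGT — no ATG→stop ORF.
Frame +2: CGG AAC ACT TAT TAC CCC TGG ATG CGG CTC ATC CGT ACG TAT CGA GCC AGT TCG ATT CAC ATA TTT AAG GAA CTA CAT CCA GTG — no ATG→stop ORF.
Frame +3: GGA ACA CTT ATT ACC CCT GGA TGC GGC TCA TCC GTA CGT ATC GAG CCA GTT CGA TTC ACA TAT TTA AGG AAC TAC ATC CAG TGT — no ATG→stop ORF.
Frame -1: ACA CTG GAT GTA GTT CCT TAA ATA TGT GAA TCG AAC TGG CTC GAT ACG TAC GGA TGA GCC GCA TCC AGG GGT AAT AAG TGT TCC — no ATG→stop ORF.
Frame -2: CAC TGG ATG TAG TTC CTT AAA TAT GTG AAT CGA ACT GGC TCG ATA CGT ACG GAT GAG CCG CAT CCA GGG GTA ATA AGT GTT CCG — ATG at 8, stop TAG at 11 → 6 nt.
Frame -3: ACT GGA TGT AGT TCC TTA AAT ATG TGA ATC GAA CTG GCT CGA TAC GTA CGG ATG AGC CGC ATC CAG GGG TAA TAA GTG TTC CGA — ATG at 24, stop TGA at 27 → 6 nt; ATG at 54, stop TAA at 72 → 21 nt.
Longest: frame -3, positions 54–74, 21 nt = 7 codons = 6 aa. → 6 amino acids.

6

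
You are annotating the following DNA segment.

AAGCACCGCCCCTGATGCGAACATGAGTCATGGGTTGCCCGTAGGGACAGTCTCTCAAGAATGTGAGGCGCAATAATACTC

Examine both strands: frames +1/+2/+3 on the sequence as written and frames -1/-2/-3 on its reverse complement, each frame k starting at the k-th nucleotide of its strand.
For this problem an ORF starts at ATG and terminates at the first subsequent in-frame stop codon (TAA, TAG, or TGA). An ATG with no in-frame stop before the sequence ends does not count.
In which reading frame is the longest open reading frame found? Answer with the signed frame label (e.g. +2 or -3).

+2

Reverse complement (5'→3'): GAGTATTATTGCGCCTCACATTCTTGAGAGACTGTCCCTACGGGCAACCCATGACTCATGTTCGCATCAGGGGCGGTGCTT
Frame +1: AAG CAC CGC CCC TGA TGC GAA CAT GAG TCA TGG GTT GCC CGT AGG GAC AGT CTC TCA AGA ATG TGA GGC GCA ATA ATA CTC — ATG at 61, stop TGA at 64 → 6 nt.
Frame +2: AGC ACC GCC CCT GAT GCG AAC ATG AGT CAT GGG TTG CCC GTA GGG ACA GTC TCT CAA GAA TGT GAG GCG CAA TAA TAC — ATG at 23, stop TAA at 74 → 54 nt.
Frame +3: GCA CCG CCC CTG ATG CGA ACA TGA GTC ATG GGT TGC CCG TAG GGA CAG TCT CTC AAG AAT GTG AGG CGC AAT AAT ACT — ATG at 15, stop TGA at 24 → 12 nt; ATG at 30, stop TAG at 42 → 15 nt.
Frame -1: GAG TAT TAT TGC GCC TCA CAT TCT TGA GAG ACT GTC CCT ACG GGC AAC CCA TGA CTC ATG TTC GCA TCA GGG GCG GTG CTT — no ATG→stop ORF.
Frame -2: AGT ATT ATT GCG CCT CAC ATT CTT GAG AGA CTG TCC CTA CGG GCA ACC CAT GAC TCA TGT TCG CAT CAG GGG CGG TGC — no ATG→stop ORF.
Frame -3: GTA TTA TTG CGC CTC ACA TTC TTG AGA GAC TGT CCC TAC GGG CAA CCC ATG ACT CAT GTT CGC ATC AGG GGC GGT GCT — no ATG→stop ORF.
Longest ORF is 54 nt in frame +2 (positions 23–76).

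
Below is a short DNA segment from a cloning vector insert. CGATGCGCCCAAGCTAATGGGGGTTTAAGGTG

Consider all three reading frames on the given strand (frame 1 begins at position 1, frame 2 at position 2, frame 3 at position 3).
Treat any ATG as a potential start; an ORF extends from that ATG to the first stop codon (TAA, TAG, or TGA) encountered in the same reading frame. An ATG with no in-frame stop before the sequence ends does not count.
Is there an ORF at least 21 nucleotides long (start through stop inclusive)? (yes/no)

Frame 1: CGA TGC GCC CAA GCT AAT GGG GGT TTA AGG — no ATG→stop ORF.
Frame 2: GAT GCG CCC AAG CTA ATG GGG GTT TAA GGT — ATG at 17, stop TAA at 26 → 12 nt.
Frame 3: ATG CGC CCA AGC TAA TGG GGG TTT AAG GTG — ATG at 3, stop TAA at 15 → 15 nt.
Largest ORF found is 15 nucleotides < 21, so no.

no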